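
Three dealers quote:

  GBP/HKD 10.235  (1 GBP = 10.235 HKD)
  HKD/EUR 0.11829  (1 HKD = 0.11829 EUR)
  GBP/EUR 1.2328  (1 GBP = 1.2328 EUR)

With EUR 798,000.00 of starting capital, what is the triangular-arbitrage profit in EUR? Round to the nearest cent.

Profitable loop is EUR → HKD → GBP → EUR:
EUR 798,000.00 ÷ 0.11829 = HKD 6,746,132.39
HKD 6,746,132.39 ÷ 10.235 = GBP 659,123.83
GBP 659,123.83 × 1.2328 = EUR 812,567.86
Profit = EUR 812,567.86 − EUR 798,000.00

Profit: EUR 14,567.86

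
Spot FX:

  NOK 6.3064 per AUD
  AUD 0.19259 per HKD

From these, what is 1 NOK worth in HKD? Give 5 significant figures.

1 NOK ÷ 6.3064 = 0.158569 AUD
0.158569 AUD ÷ 0.19259 = 0.82335 HKD

NOK/HKD = 0.82335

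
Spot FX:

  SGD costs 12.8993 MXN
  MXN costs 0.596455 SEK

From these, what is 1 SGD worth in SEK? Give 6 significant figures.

1 SGD × 12.8993 = 12.8993 MXN
12.8993 MXN × 0.596455 = 7.69385 SEK

SGD/SEK = 7.69385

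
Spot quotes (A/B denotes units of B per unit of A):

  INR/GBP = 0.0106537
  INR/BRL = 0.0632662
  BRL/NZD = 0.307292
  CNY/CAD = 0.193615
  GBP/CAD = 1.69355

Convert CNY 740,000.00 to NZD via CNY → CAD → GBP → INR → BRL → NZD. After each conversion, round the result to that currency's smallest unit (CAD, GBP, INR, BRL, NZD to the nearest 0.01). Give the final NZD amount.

CNY 740,000.00 × 0.193615 = CAD 143,275.10
CAD 143,275.10 ÷ 1.69355 = GBP 84,600.45
GBP 84,600.45 ÷ 0.0106537 = INR 7,940,945.40
INR 7,940,945.40 × 0.0632662 = BRL 502,393.44
BRL 502,393.44 × 0.307292 = NZD 154,381.48

NZD 154,381.48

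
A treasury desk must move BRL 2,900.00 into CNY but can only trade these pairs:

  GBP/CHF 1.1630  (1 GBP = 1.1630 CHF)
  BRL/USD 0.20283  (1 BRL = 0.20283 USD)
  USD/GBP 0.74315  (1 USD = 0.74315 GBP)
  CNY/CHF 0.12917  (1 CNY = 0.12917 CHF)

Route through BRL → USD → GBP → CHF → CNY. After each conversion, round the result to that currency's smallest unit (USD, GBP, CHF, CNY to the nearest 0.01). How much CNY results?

BRL 2,900.00 × 0.20283 = USD 588.21
USD 588.21 × 0.74315 = GBP 437.13
GBP 437.13 × 1.1630 = CHF 508.38
CHF 508.38 ÷ 0.12917 = CNY 3,935.74

CNY 3,935.74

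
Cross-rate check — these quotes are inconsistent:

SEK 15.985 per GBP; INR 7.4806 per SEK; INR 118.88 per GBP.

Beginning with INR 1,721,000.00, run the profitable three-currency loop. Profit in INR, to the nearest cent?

Profitable loop is INR → GBP → SEK → INR:
INR 1,721,000.00 ÷ 118.88 = GBP 14,476.78
GBP 14,476.78 × 15.985 = SEK 231,411.38
SEK 231,411.38 × 7.4806 = INR 1,731,095.98
Profit = INR 1,731,095.98 − INR 1,721,000.00

Profit: INR 10,095.98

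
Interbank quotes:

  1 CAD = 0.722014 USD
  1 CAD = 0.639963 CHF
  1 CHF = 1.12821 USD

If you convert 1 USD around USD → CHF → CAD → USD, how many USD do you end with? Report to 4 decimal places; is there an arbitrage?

1.0000 (no arbitrage)

Around USD → CHF → CAD → USD: 1 ÷ 1.12821 ÷ 0.639963 × 0.722014 = 1.000002
Product ≈ 1 (deviation 0.000%, within rounding noise).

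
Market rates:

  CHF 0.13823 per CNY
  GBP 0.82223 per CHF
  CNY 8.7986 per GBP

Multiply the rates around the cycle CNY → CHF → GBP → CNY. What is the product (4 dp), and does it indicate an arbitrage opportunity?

1.0000 (no arbitrage)

Around CNY → CHF → GBP → CNY: 1 × 0.13823 × 0.82223 × 8.7986 = 1.000021
Product ≈ 1 (deviation 0.002%, within rounding noise).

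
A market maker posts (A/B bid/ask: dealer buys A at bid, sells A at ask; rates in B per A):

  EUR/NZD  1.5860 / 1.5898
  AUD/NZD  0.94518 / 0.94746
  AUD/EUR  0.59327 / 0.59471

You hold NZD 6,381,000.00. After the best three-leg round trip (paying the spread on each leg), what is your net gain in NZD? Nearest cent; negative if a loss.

Best loop NZD → EUR → AUD → NZD:
NZD 6,381,000.00 ÷ 1.5898 (buy EUR at ask) = EUR 4,013,712.42
EUR 4,013,712.42 ÷ 0.59471 (buy AUD at ask) = AUD 6,749,024.59
AUD 6,749,024.59 × 0.94518 (sell AUD at bid) = NZD 6,379,043.07

Net result: NZD -1,956.93 (no profitable arbitrage after spreads)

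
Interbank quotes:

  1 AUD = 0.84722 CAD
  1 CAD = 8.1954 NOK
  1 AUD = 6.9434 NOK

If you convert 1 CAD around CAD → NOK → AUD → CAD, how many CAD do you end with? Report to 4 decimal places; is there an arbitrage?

1.0000 (no arbitrage)

Around CAD → NOK → AUD → CAD: 1 × 8.1954 ÷ 6.9434 × 0.84722 = 0.999987
Product ≈ 1 (deviation 0.001%, within rounding noise).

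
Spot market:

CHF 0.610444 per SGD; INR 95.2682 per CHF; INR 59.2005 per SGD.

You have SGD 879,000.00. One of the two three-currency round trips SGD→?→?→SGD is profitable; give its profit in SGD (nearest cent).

Profit: SGD 15,788.64

Profitable loop is SGD → INR → CHF → SGD:
SGD 879,000.00 × 59.2005 = INR 52,037,239.50
INR 52,037,239.50 ÷ 95.2682 = CHF 546,218.36
CHF 546,218.36 ÷ 0.610444 = SGD 894,788.64
Profit = SGD 894,788.64 − SGD 879,000.00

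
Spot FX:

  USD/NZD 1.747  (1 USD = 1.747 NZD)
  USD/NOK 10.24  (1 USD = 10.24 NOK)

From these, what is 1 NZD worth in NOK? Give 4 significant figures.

1 NZD ÷ 1.747 = 0.57241 USD
0.57241 USD × 10.24 = 5.86148 NOK

NZD/NOK = 5.861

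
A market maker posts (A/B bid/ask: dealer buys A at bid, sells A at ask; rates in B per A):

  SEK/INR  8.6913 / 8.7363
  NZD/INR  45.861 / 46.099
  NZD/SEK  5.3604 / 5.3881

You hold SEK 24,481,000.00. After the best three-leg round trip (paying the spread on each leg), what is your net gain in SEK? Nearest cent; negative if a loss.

Best loop SEK → INR → NZD → SEK:
SEK 24,481,000.00 × 8.6913 (sell SEK at bid) = INR 212,771,715.30
INR 212,771,715.30 ÷ 46.099 (buy NZD at ask) = NZD 4,615,538.63
NZD 4,615,538.63 × 5.3604 (sell NZD at bid) = SEK 24,741,133.27

Net profit: SEK 260,133.27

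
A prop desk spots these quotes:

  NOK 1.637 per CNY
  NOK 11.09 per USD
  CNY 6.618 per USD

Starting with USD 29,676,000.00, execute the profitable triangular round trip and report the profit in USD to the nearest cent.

Profitable loop is USD → NOK → CNY → USD:
USD 29,676,000.00 × 11.09 = NOK 329,106,840.00
NOK 329,106,840.00 ÷ 1.637 = CNY 201,042,663.41
CNY 201,042,663.41 ÷ 6.618 = USD 30,378,160.08
Profit = USD 30,378,160.08 − USD 29,676,000.00

Profit: USD 702,160.08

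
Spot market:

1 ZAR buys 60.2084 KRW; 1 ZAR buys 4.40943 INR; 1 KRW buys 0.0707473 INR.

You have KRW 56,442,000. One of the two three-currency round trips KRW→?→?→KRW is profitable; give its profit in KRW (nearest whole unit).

Profit: KRW 1,985,579

Profitable loop is KRW → ZAR → INR → KRW:
KRW 56,442,000 ÷ 60.2084 = ZAR 937,443.94
ZAR 937,443.94 × 4.40943 = INR 4,133,593.45
INR 4,133,593.45 ÷ 0.0707473 = KRW 58,427,579
Profit = KRW 58,427,579 − KRW 56,442,000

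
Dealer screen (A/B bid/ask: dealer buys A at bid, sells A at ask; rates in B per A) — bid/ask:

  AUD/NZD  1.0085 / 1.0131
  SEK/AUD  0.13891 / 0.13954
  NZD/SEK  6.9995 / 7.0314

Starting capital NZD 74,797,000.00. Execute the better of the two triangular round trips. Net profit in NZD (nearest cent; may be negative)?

Net profit: NZD 450,372.65

Best loop NZD → AUD → SEK → NZD:
NZD 74,797,000.00 ÷ 1.0131 (buy AUD at ask) = AUD 73,829,829.24
AUD 73,829,829.24 ÷ 0.13954 (buy SEK at ask) = SEK 529,094,376.07
SEK 529,094,376.07 ÷ 7.0314 (buy NZD at ask) = NZD 75,247,372.65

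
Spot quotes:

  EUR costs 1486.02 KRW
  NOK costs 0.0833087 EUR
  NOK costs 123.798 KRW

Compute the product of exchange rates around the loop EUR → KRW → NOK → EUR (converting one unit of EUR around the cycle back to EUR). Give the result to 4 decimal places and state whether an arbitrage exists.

Around EUR → KRW → NOK → EUR: 1 × 1486.02 ÷ 123.798 × 0.0833087 = 1.000003
Product ≈ 1 (deviation 0.000%, within rounding noise).

1.0000 (no arbitrage)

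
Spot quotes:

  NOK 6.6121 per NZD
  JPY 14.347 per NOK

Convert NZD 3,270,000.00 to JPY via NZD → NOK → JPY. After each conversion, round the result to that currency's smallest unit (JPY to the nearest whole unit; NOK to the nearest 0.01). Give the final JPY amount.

NZD 3,270,000.00 × 6.6121 = NOK 21,621,567.00
NOK 21,621,567.00 × 14.347 = JPY 310,204,622

JPY 310,204,622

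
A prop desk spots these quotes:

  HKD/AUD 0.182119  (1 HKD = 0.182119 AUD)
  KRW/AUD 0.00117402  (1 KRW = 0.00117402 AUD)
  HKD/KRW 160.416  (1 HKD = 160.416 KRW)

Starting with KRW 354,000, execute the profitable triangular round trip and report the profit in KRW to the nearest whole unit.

Profitable loop is KRW → AUD → HKD → KRW:
KRW 354,000 × 0.00117402 = AUD 415.60
AUD 415.60 ÷ 0.182119 = HKD 2,282.04
HKD 2,282.04 × 160.416 = KRW 366,076
Profit = KRW 366,076 − KRW 354,000

Profit: KRW 12,076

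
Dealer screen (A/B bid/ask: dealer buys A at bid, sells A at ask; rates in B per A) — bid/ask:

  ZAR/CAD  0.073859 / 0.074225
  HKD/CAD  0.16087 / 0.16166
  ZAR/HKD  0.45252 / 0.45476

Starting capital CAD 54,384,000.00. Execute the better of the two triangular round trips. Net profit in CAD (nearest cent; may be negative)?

Best loop CAD → HKD → ZAR → CAD:
CAD 54,384,000.00 ÷ 0.16166 (buy HKD at ask) = HKD 336,409,748.86
HKD 336,409,748.86 ÷ 0.45476 (buy ZAR at ask) = ZAR 739,752,284.40
ZAR 739,752,284.40 × 0.073859 (sell ZAR at bid) = CAD 54,637,363.97

Net profit: CAD 253,363.97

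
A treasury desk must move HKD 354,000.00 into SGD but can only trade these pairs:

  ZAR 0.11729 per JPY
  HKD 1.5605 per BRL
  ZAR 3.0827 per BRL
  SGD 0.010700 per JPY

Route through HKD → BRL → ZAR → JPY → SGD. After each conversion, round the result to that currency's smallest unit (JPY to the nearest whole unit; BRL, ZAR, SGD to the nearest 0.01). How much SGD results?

SGD 63,796.01

HKD 354,000.00 ÷ 1.5605 = BRL 226,850.37
BRL 226,850.37 × 3.0827 = ZAR 699,311.64
ZAR 699,311.64 ÷ 0.11729 = JPY 5,962,244
JPY 5,962,244 × 0.010700 = SGD 63,796.01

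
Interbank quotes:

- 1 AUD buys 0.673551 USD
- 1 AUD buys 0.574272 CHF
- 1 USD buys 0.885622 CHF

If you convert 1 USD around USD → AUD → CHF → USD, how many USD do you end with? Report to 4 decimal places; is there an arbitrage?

0.9627 (arbitrage exists)

Around USD → AUD → CHF → USD: 1 ÷ 0.673551 × 0.574272 ÷ 0.885622 = 0.962717
Product < 1; profitable direction is USD → CHF → AUD → USD.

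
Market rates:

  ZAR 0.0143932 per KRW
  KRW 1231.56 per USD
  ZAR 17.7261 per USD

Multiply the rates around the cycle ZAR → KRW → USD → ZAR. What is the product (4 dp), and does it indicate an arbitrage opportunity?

1.0000 (no arbitrage)

Around ZAR → KRW → USD → ZAR: 1 ÷ 0.0143932 ÷ 1231.56 × 17.7261 = 1.000001
Product ≈ 1 (deviation 0.000%, within rounding noise).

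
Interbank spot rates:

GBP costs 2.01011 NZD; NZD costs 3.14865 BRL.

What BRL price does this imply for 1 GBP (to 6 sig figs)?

GBP/BRL = 6.32913

1 GBP × 2.01011 = 2.01011 NZD
2.01011 NZD × 3.14865 = 6.32913 BRL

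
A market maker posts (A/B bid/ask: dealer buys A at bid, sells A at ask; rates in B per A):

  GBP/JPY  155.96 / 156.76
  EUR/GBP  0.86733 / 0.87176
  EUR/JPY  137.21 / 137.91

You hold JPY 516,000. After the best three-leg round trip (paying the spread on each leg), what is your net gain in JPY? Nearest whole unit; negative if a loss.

Best loop JPY → GBP → EUR → JPY:
JPY 516,000 ÷ 156.76 (buy GBP at ask) = GBP 3,291.66
GBP 3,291.66 ÷ 0.87176 (buy EUR at ask) = EUR 3,775.87
EUR 3,775.87 × 137.21 (sell EUR at bid) = JPY 518,088

Net profit: JPY 2,088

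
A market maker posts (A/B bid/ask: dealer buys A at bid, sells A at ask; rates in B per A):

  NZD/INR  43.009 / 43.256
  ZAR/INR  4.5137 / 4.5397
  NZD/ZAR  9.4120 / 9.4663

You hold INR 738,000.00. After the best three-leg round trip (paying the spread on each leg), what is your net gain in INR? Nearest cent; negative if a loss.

Best loop INR → ZAR → NZD → INR:
INR 738,000.00 ÷ 4.5397 (buy ZAR at ask) = ZAR 162,565.81
ZAR 162,565.81 ÷ 9.4663 (buy NZD at ask) = NZD 17,173.11
NZD 17,173.11 × 43.009 (sell NZD at bid) = INR 738,598.27

Net profit: INR 598.27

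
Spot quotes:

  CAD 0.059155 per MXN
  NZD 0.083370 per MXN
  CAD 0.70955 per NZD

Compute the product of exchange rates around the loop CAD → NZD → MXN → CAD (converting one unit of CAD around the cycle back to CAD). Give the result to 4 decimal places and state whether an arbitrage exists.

Around CAD → NZD → MXN → CAD: 1 ÷ 0.70955 ÷ 0.083370 × 0.059155 = 0.999997
Product ≈ 1 (deviation 0.000%, within rounding noise).

1.0000 (no arbitrage)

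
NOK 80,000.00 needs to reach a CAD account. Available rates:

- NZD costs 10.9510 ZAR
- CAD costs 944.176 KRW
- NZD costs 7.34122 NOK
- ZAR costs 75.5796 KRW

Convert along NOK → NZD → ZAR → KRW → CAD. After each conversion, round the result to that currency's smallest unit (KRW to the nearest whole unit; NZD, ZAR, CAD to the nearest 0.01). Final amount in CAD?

CAD 9,552.72

NOK 80,000.00 ÷ 7.34122 = NZD 10,897.37
NZD 10,897.37 × 10.9510 = ZAR 119,337.10
ZAR 119,337.10 × 75.5796 = KRW 9,019,450
KRW 9,019,450 ÷ 944.176 = CAD 9,552.72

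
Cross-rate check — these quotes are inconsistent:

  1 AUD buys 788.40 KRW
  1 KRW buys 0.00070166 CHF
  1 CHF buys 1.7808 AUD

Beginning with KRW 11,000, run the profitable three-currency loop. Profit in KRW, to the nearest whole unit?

Profitable loop is KRW → AUD → CHF → KRW:
KRW 11,000 ÷ 788.40 = AUD 13.95
AUD 13.95 ÷ 1.7808 = CHF 7.83
CHF 7.83 ÷ 0.00070166 = KRW 11,166
Profit = KRW 11,166 − KRW 11,000

Profit: KRW 166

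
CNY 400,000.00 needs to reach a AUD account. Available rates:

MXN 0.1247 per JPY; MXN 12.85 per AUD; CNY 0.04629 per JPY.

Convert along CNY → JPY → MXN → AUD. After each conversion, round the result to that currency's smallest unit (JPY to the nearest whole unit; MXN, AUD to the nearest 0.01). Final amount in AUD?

CNY 400,000.00 ÷ 0.04629 = JPY 8,641,175
JPY 8,641,175 × 0.1247 = MXN 1,077,554.52
MXN 1,077,554.52 ÷ 12.85 = AUD 83,856.38

AUD 83,856.38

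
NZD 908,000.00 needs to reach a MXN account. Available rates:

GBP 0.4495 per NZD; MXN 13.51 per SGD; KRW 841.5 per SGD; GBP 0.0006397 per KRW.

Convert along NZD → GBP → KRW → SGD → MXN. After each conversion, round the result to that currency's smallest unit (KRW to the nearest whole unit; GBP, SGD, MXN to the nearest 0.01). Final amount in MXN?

NZD 908,000.00 × 0.4495 = GBP 408,146.00
GBP 408,146.00 ÷ 0.0006397 = KRW 638,027,200
KRW 638,027,200 ÷ 841.5 = SGD 758,202.26
SGD 758,202.26 × 13.51 = MXN 10,243,312.53

MXN 10,243,312.53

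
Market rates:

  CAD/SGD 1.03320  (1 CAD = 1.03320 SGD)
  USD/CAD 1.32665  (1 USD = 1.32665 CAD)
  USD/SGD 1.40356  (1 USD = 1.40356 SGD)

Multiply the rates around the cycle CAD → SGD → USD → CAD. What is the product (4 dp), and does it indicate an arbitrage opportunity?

0.9766 (arbitrage exists)

Around CAD → SGD → USD → CAD: 1 × 1.03320 ÷ 1.40356 × 1.32665 = 0.976584
Product < 1; profitable direction is CAD → USD → SGD → CAD.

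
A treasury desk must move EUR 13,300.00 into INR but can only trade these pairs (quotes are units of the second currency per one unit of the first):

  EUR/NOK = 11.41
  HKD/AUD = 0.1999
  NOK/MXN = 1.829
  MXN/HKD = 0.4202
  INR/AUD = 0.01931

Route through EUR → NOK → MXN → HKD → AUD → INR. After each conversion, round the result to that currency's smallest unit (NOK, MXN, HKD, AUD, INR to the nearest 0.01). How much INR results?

INR 1,207,361.99

EUR 13,300.00 × 11.41 = NOK 151,753.00
NOK 151,753.00 × 1.829 = MXN 277,556.24
MXN 277,556.24 × 0.4202 = HKD 116,629.13
HKD 116,629.13 × 0.1999 = AUD 23,314.16
AUD 23,314.16 ÷ 0.01931 = INR 1,207,361.99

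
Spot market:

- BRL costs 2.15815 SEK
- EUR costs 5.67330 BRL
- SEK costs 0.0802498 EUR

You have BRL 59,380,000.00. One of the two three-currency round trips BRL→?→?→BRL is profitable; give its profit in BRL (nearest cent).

Profit: BRL 1,053,654.67

Profitable loop is BRL → EUR → SEK → BRL:
BRL 59,380,000.00 ÷ 5.67330 = EUR 10,466,571.48
EUR 10,466,571.48 ÷ 0.0802498 = SEK 130,424,891.82
SEK 130,424,891.82 ÷ 2.15815 = BRL 60,433,654.67
Profit = BRL 60,433,654.67 − BRL 59,380,000.00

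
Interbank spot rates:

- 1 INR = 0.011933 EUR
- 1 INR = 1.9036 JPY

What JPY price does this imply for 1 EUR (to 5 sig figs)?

EUR/JPY = 159.52

1 EUR ÷ 0.011933 = 83.8012 INR
83.8012 INR × 1.9036 = 159.524 JPY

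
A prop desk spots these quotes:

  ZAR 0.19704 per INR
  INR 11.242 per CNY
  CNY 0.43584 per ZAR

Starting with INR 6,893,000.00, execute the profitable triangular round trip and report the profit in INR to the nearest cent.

Profit: INR 246,753.41

Profitable loop is INR → CNY → ZAR → INR:
INR 6,893,000.00 ÷ 11.242 = CNY 613,147.13
CNY 613,147.13 ÷ 0.43584 = ZAR 1,406,817.01
ZAR 1,406,817.01 ÷ 0.19704 = INR 7,139,753.41
Profit = INR 7,139,753.41 − INR 6,893,000.00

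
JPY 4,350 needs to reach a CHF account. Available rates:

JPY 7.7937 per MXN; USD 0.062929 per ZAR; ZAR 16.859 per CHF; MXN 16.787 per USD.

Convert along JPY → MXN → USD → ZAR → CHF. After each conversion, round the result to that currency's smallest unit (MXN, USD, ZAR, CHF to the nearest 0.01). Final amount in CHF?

CHF 31.34

JPY 4,350 ÷ 7.7937 = MXN 558.14
MXN 558.14 ÷ 16.787 = USD 33.25
USD 33.25 ÷ 0.062929 = ZAR 528.37
ZAR 528.37 ÷ 16.859 = CHF 31.34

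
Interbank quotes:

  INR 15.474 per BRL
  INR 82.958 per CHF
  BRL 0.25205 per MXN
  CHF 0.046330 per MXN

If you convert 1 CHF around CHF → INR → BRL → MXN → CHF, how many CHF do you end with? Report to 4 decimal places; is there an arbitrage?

Around CHF → INR → BRL → MXN → CHF: 1 × 82.958 ÷ 15.474 ÷ 0.25205 × 0.046330 = 0.985442
Product < 1; profitable direction is CHF → MXN → BRL → INR → CHF.

0.9854 (arbitrage exists)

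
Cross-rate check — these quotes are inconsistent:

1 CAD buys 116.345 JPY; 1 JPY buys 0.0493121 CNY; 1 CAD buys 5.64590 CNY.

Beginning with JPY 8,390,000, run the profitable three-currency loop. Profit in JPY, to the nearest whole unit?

Profit: JPY 135,699

Profitable loop is JPY → CNY → CAD → JPY:
JPY 8,390,000 × 0.0493121 = CNY 413,728.52
CNY 413,728.52 ÷ 5.64590 = CAD 73,279.46
CAD 73,279.46 × 116.345 = JPY 8,525,699
Profit = JPY 8,525,699 − JPY 8,390,000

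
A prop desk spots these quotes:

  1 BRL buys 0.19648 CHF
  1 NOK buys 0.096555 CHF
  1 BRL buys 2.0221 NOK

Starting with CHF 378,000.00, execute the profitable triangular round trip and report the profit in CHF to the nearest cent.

Profit: CHF 2,393.21

Profitable loop is CHF → NOK → BRL → CHF:
CHF 378,000.00 ÷ 0.096555 = NOK 3,914,867.17
NOK 3,914,867.17 ÷ 2.0221 = BRL 1,936,040.34
BRL 1,936,040.34 × 0.19648 = CHF 380,393.21
Profit = CHF 380,393.21 − CHF 378,000.00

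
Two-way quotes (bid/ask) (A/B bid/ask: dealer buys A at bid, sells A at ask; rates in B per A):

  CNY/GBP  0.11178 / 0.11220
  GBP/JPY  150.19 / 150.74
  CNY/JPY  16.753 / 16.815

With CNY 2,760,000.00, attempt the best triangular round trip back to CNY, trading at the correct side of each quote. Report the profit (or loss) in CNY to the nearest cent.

Net result: CNY -4,392.66 (no profitable arbitrage after spreads)

Best loop CNY → GBP → JPY → CNY:
CNY 2,760,000.00 × 0.11178 (sell CNY at bid) = GBP 308,512.80
GBP 308,512.80 × 150.19 (sell GBP at bid) = JPY 46,335,537
JPY 46,335,537 ÷ 16.815 (buy CNY at ask) = CNY 2,755,607.34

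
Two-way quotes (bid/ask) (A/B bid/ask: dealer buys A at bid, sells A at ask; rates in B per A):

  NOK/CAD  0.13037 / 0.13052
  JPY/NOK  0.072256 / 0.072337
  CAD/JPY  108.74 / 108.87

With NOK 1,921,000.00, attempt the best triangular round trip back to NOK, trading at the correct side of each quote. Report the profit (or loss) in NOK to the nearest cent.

Best loop NOK → CAD → JPY → NOK:
NOK 1,921,000.00 × 0.13037 (sell NOK at bid) = CAD 250,440.77
CAD 250,440.77 × 108.74 (sell CAD at bid) = JPY 27,232,929
JPY 27,232,929 × 0.072256 (sell JPY at bid) = NOK 1,967,742.54

Net profit: NOK 46,742.54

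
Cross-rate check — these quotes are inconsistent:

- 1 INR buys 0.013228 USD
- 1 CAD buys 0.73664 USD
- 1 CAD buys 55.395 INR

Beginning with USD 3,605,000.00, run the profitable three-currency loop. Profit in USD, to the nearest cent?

Profitable loop is USD → INR → CAD → USD:
USD 3,605,000.00 ÷ 0.013228 = INR 272,527,970.97
INR 272,527,970.97 ÷ 55.395 = CAD 4,919,721.47
CAD 4,919,721.47 × 0.73664 = USD 3,624,063.63
Profit = USD 3,624,063.63 − USD 3,605,000.00

Profit: USD 19,063.63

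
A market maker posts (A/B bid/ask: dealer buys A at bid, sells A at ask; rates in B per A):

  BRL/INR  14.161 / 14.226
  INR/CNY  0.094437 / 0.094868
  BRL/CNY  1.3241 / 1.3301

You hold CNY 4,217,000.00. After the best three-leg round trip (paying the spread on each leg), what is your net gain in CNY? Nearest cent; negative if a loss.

Net profit: CNY 22,898.04

Best loop CNY → BRL → INR → CNY:
CNY 4,217,000.00 ÷ 1.3301 (buy BRL at ask) = BRL 3,170,438.31
BRL 3,170,438.31 × 14.161 (sell BRL at bid) = INR 44,896,576.95
INR 44,896,576.95 × 0.094437 (sell INR at bid) = CNY 4,239,898.04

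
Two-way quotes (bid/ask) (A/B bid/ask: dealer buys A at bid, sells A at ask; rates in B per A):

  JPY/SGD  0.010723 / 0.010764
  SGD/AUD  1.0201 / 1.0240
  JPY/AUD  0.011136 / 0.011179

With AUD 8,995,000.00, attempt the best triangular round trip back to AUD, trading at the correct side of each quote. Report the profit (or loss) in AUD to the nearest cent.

Best loop AUD → SGD → JPY → AUD:
AUD 8,995,000.00 ÷ 1.0240 (buy SGD at ask) = SGD 8,784,179.69
SGD 8,784,179.69 ÷ 0.010764 (buy JPY at ask) = JPY 816,070,205
JPY 816,070,205 × 0.011136 (sell JPY at bid) = AUD 9,087,757.80

Net profit: AUD 92,757.80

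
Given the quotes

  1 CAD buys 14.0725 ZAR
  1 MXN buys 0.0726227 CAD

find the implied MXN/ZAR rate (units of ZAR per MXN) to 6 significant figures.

1 MXN × 0.0726227 = 0.0726227 CAD
0.0726227 CAD × 14.0725 = 1.02198 ZAR

MXN/ZAR = 1.02198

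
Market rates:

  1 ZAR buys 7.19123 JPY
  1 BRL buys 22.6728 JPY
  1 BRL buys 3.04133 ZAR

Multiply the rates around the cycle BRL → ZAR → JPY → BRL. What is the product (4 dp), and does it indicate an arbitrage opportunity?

0.9646 (arbitrage exists)

Around BRL → ZAR → JPY → BRL: 1 × 3.04133 × 7.19123 ÷ 22.6728 = 0.964632
Product < 1; profitable direction is BRL → JPY → ZAR → BRL.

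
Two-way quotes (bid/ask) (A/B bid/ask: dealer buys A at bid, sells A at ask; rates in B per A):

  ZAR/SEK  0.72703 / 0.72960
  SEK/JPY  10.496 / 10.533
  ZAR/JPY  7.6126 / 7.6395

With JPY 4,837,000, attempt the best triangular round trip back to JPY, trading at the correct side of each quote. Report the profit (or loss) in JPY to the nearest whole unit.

Best loop JPY → ZAR → SEK → JPY:
JPY 4,837,000 ÷ 7.6395 (buy ZAR at ask) = ZAR 633,156.62
ZAR 633,156.62 × 0.72703 (sell ZAR at bid) = SEK 460,323.86
SEK 460,323.86 × 10.496 (sell SEK at bid) = JPY 4,831,559

Net result: JPY -5,441 (no profitable arbitrage after spreads)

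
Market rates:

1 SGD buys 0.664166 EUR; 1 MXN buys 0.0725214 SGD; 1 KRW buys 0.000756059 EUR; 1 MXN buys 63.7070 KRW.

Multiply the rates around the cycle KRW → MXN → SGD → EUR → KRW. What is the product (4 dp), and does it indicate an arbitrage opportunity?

1.0000 (no arbitrage)

Around KRW → MXN → SGD → EUR → KRW: 1 ÷ 63.7070 × 0.0725214 × 0.664166 ÷ 0.000756059 = 1.000000
Product ≈ 1 (deviation 0.000%, within rounding noise).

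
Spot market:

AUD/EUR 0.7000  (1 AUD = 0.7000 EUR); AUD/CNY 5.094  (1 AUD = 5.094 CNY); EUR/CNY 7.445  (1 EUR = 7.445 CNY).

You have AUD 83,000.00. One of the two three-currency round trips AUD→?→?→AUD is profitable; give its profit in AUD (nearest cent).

Profitable loop is AUD → EUR → CNY → AUD:
AUD 83,000.00 × 0.7000 = EUR 58,100.00
EUR 58,100.00 × 7.445 = CNY 432,554.50
CNY 432,554.50 ÷ 5.094 = AUD 84,914.51
Profit = AUD 84,914.51 − AUD 83,000.00

Profit: AUD 1,914.51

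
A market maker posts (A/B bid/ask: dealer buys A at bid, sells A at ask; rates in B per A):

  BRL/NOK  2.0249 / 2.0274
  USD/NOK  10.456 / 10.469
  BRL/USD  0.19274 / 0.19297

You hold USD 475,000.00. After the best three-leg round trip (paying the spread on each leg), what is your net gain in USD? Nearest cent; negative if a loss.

Net profit: USD 1,104.40

Best loop USD → BRL → NOK → USD:
USD 475,000.00 ÷ 0.19297 (buy BRL at ask) = BRL 2,461,522.52
BRL 2,461,522.52 × 2.0249 (sell BRL at bid) = NOK 4,984,336.94
NOK 4,984,336.94 ÷ 10.469 (buy USD at ask) = USD 476,104.40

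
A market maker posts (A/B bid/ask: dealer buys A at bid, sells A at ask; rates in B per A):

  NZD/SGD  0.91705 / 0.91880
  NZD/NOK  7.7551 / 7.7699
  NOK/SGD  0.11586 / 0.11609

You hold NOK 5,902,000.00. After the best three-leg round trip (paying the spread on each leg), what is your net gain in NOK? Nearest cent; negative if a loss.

Net profit: NOK 98,424.56

Best loop NOK → NZD → SGD → NOK:
NOK 5,902,000.00 ÷ 7.7699 (buy NZD at ask) = NZD 759,597.94
NZD 759,597.94 × 0.91705 (sell NZD at bid) = SGD 696,589.29
SGD 696,589.29 ÷ 0.11609 (buy NOK at ask) = NOK 6,000,424.56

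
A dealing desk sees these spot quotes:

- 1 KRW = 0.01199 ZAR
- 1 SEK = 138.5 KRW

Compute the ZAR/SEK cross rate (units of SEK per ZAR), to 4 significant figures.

ZAR/SEK = 0.6022

1 ZAR ÷ 0.01199 = 83.4028 KRW
83.4028 KRW ÷ 138.5 = 0.602187 SEK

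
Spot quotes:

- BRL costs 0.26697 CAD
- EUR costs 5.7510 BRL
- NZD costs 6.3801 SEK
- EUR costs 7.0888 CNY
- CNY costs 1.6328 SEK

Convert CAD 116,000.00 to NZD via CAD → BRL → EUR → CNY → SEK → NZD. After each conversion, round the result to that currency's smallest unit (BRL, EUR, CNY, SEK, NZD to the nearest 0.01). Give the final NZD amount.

NZD 137,066.21

CAD 116,000.00 ÷ 0.26697 = BRL 434,505.75
BRL 434,505.75 ÷ 5.7510 = EUR 75,553.08
EUR 75,553.08 × 7.0888 = CNY 535,580.67
CNY 535,580.67 × 1.6328 = SEK 874,496.12
SEK 874,496.12 ÷ 6.3801 = NZD 137,066.21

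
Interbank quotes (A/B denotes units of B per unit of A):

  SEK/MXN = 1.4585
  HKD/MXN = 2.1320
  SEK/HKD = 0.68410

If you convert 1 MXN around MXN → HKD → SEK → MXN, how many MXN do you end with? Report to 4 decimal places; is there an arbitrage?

1.0000 (no arbitrage)

Around MXN → HKD → SEK → MXN: 1 ÷ 2.1320 ÷ 0.68410 × 1.4585 = 0.999999
Product ≈ 1 (deviation 0.000%, within rounding noise).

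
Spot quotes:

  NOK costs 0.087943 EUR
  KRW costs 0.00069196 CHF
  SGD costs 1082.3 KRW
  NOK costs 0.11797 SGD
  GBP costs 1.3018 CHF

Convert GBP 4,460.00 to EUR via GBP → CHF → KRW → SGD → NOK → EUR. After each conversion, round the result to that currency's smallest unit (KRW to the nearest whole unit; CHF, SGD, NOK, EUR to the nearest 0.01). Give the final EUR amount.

EUR 5,779.37

GBP 4,460.00 × 1.3018 = CHF 5,806.03
CHF 5,806.03 ÷ 0.00069196 = KRW 8,390,702
KRW 8,390,702 ÷ 1082.3 = SGD 7,752.66
SGD 7,752.66 ÷ 0.11797 = NOK 65,717.22
NOK 65,717.22 × 0.087943 = EUR 5,779.37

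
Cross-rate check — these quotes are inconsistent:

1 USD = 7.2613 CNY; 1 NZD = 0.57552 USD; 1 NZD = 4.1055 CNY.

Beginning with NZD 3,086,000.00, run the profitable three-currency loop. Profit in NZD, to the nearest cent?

Profitable loop is NZD → USD → CNY → NZD:
NZD 3,086,000.00 × 0.57552 = USD 1,776,054.72
USD 1,776,054.72 × 7.2613 = CNY 12,896,466.14
CNY 12,896,466.14 ÷ 4.1055 = NZD 3,141,265.65
Profit = NZD 3,141,265.65 − NZD 3,086,000.00

Profit: NZD 55,265.65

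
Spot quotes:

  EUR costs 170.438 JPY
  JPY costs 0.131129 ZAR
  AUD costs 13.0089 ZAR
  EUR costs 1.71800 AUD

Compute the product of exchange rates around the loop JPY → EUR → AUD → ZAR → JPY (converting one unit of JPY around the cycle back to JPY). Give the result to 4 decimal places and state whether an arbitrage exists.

Around JPY → EUR → AUD → ZAR → JPY: 1 ÷ 170.438 × 1.71800 × 13.0089 ÷ 0.131129 = 0.999997
Product ≈ 1 (deviation 0.000%, within rounding noise).

1.0000 (no arbitrage)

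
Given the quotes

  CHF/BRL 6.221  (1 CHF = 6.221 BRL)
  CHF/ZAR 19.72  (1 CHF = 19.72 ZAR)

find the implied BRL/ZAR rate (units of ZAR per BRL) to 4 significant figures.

1 BRL ÷ 6.221 = 0.160746 CHF
0.160746 CHF × 19.72 = 3.16991 ZAR

BRL/ZAR = 3.170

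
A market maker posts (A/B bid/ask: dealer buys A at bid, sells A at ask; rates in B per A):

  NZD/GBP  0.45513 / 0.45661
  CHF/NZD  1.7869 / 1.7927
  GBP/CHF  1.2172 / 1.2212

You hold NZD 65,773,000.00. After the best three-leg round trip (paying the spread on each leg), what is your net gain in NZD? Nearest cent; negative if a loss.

Net profit: NZD 24,261.49

Best loop NZD → CHF → GBP → NZD:
NZD 65,773,000.00 ÷ 1.7927 (buy CHF at ask) = CHF 36,689,351.26
CHF 36,689,351.26 ÷ 1.2212 (buy GBP at ask) = GBP 30,043,687.57
GBP 30,043,687.57 ÷ 0.45661 (buy NZD at ask) = NZD 65,797,261.49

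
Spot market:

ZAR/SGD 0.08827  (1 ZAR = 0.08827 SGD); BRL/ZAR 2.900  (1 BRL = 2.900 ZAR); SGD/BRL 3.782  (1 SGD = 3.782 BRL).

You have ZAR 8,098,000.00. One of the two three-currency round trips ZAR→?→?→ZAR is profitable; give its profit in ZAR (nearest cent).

Profit: ZAR 266,598.96

Profitable loop is ZAR → BRL → SGD → ZAR:
ZAR 8,098,000.00 ÷ 2.900 = BRL 2,792,413.79
BRL 2,792,413.79 ÷ 3.782 = SGD 738,343.15
SGD 738,343.15 ÷ 0.08827 = ZAR 8,364,598.96
Profit = ZAR 8,364,598.96 − ZAR 8,098,000.00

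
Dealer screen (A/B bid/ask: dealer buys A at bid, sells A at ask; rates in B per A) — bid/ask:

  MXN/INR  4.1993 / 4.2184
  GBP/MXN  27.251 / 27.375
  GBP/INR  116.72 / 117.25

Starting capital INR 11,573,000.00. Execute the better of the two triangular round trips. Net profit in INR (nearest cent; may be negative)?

Best loop INR → MXN → GBP → INR:
INR 11,573,000.00 ÷ 4.2184 (buy MXN at ask) = MXN 2,743,457.23
MXN 2,743,457.23 ÷ 27.375 (buy GBP at ask) = GBP 100,217.62
GBP 100,217.62 × 116.72 (sell GBP at bid) = INR 11,697,400.13

Net profit: INR 124,400.13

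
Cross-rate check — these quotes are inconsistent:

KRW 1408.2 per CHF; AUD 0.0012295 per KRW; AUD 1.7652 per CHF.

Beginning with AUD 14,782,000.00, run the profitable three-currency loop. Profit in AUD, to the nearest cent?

Profit: AUD 288,728.42

Profitable loop is AUD → KRW → CHF → AUD:
AUD 14,782,000.00 ÷ 0.0012295 = KRW 12,022,773,485
KRW 12,022,773,485 ÷ 1408.2 = CHF 8,537,688.88
CHF 8,537,688.88 × 1.7652 = AUD 15,070,728.42
Profit = AUD 15,070,728.42 − AUD 14,782,000.00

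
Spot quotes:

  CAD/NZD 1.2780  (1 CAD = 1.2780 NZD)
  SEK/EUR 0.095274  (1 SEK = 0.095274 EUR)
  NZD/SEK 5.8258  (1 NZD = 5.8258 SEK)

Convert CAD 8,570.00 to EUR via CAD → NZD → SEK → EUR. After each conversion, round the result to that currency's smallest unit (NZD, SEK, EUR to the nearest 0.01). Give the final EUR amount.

CAD 8,570.00 × 1.2780 = NZD 10,952.46
NZD 10,952.46 × 5.8258 = SEK 63,806.84
SEK 63,806.84 × 0.095274 = EUR 6,079.13

EUR 6,079.13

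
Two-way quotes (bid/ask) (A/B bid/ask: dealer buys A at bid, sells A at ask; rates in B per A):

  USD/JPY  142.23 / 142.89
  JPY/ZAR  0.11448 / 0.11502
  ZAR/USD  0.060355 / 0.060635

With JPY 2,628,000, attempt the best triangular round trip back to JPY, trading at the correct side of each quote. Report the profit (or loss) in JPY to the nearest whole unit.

Net profit: JPY 9,101

Best loop JPY → USD → ZAR → JPY:
JPY 2,628,000 ÷ 142.89 (buy USD at ask) = USD 18,391.77
USD 18,391.77 ÷ 0.060635 (buy ZAR at ask) = ZAR 303,319.37
ZAR 303,319.37 ÷ 0.11502 (buy JPY at ask) = JPY 2,637,101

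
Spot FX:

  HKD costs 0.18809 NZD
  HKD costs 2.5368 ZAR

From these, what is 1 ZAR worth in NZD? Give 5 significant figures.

ZAR/NZD = 0.074145

1 ZAR ÷ 2.5368 = 0.394197 HKD
0.394197 HKD × 0.18809 = 0.0741446 NZD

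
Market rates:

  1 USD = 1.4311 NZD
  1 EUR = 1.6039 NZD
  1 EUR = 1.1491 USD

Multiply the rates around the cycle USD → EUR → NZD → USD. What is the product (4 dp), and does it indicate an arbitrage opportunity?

Around USD → EUR → NZD → USD: 1 ÷ 1.1491 × 1.6039 ÷ 1.4311 = 0.975325
Product < 1; profitable direction is USD → NZD → EUR → USD.

0.9753 (arbitrage exists)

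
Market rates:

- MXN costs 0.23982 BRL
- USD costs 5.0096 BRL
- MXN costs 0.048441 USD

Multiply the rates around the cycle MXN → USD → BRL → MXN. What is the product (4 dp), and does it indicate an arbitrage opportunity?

Around MXN → USD → BRL → MXN: 1 × 0.048441 × 5.0096 ÷ 0.23982 = 1.011884
Product > 1; profitable direction is MXN → USD → BRL → MXN.

1.0119 (arbitrage exists)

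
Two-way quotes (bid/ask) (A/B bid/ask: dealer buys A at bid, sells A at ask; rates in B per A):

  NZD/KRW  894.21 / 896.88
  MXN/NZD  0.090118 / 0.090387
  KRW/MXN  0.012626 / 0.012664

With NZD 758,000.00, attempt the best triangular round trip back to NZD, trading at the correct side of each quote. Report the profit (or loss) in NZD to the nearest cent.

Net profit: NZD 13,233.81

Best loop NZD → KRW → MXN → NZD:
NZD 758,000.00 × 894.21 (sell NZD at bid) = KRW 677,811,180
KRW 677,811,180 × 0.012626 (sell KRW at bid) = MXN 8,558,043.96
MXN 8,558,043.96 × 0.090118 (sell MXN at bid) = NZD 771,233.81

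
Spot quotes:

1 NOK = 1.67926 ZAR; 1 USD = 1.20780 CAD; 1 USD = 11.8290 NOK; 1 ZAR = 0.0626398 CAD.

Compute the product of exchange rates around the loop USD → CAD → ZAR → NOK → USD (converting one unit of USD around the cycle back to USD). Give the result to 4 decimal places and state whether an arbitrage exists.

0.9707 (arbitrage exists)

Around USD → CAD → ZAR → NOK → USD: 1 × 1.20780 ÷ 0.0626398 ÷ 1.67926 ÷ 11.8290 = 0.970686
Product < 1; profitable direction is USD → NOK → ZAR → CAD → USD.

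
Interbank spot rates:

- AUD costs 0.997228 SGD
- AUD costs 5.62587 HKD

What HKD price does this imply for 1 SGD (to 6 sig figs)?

SGD/HKD = 5.64151

1 SGD ÷ 0.997228 = 1.00278 AUD
1.00278 AUD × 5.62587 = 5.64151 HKD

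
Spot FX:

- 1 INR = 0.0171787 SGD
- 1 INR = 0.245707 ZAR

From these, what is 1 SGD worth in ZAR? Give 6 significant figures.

1 SGD ÷ 0.0171787 = 58.2116 INR
58.2116 INR × 0.245707 = 14.303 ZAR

SGD/ZAR = 14.3030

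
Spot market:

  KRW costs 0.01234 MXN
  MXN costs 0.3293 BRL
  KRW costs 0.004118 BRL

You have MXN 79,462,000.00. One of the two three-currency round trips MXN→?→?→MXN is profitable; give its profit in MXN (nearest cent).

Profitable loop is MXN → KRW → BRL → MXN:
MXN 79,462,000.00 ÷ 0.01234 = KRW 6,439,384,117
KRW 6,439,384,117 × 0.004118 = BRL 26,517,383.79
BRL 26,517,383.79 ÷ 0.3293 = MXN 80,526,522.30
Profit = MXN 80,526,522.30 − MXN 79,462,000.00

Profit: MXN 1,064,522.30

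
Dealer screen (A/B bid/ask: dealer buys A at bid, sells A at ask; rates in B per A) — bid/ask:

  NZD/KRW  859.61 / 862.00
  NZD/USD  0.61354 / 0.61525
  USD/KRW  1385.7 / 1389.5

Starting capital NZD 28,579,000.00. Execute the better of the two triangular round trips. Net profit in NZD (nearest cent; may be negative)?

Net profit: NZD 157,793.95

Best loop NZD → KRW → USD → NZD:
NZD 28,579,000.00 × 859.61 (sell NZD at bid) = KRW 24,566,794,190
KRW 24,566,794,190 ÷ 1389.5 (buy USD at ask) = USD 17,680,312.48
USD 17,680,312.48 ÷ 0.61525 (buy NZD at ask) = NZD 28,736,793.95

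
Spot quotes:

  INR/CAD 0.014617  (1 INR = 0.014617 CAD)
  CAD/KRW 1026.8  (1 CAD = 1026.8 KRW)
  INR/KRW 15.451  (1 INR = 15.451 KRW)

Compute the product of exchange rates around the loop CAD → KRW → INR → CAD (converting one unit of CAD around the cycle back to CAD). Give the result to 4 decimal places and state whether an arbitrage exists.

Around CAD → KRW → INR → CAD: 1 × 1026.8 ÷ 15.451 × 0.014617 = 0.971376
Product < 1; profitable direction is CAD → INR → KRW → CAD.

0.9714 (arbitrage exists)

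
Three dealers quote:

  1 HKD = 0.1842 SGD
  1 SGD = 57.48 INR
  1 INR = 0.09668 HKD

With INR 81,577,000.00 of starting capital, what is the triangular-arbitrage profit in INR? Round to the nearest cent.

Profitable loop is INR → HKD → SGD → INR:
INR 81,577,000.00 × 0.09668 = HKD 7,886,864.36
HKD 7,886,864.36 × 0.1842 = SGD 1,452,760.42
SGD 1,452,760.42 × 57.48 = INR 83,504,668.66
Profit = INR 83,504,668.66 − INR 81,577,000.00

Profit: INR 1,927,668.66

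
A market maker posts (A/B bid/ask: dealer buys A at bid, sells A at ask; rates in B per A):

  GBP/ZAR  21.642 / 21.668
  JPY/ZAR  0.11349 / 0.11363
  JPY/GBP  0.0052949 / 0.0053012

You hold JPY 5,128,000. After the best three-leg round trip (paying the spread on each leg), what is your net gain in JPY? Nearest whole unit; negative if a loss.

Best loop JPY → GBP → ZAR → JPY:
JPY 5,128,000 × 0.0052949 (sell JPY at bid) = GBP 27,152.25
GBP 27,152.25 × 21.642 (sell GBP at bid) = ZAR 587,628.93
ZAR 587,628.93 ÷ 0.11363 (buy JPY at ask) = JPY 5,171,424

Net profit: JPY 43,424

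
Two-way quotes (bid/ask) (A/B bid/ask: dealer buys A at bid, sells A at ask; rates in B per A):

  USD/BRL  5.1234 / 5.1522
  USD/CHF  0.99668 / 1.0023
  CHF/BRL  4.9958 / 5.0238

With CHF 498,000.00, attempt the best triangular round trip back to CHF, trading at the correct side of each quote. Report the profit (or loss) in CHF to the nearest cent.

Net profit: CHF 8,707.74

Best loop CHF → USD → BRL → CHF:
CHF 498,000.00 ÷ 1.0023 (buy USD at ask) = USD 496,857.23
USD 496,857.23 × 5.1234 (sell USD at bid) = BRL 2,545,598.32
BRL 2,545,598.32 ÷ 5.0238 (buy CHF at ask) = CHF 506,707.74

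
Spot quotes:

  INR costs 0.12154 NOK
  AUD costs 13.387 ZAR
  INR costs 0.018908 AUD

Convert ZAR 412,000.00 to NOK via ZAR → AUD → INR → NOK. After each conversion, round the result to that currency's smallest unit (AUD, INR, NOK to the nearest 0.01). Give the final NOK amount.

ZAR 412,000.00 ÷ 13.387 = AUD 30,776.13
AUD 30,776.13 ÷ 0.018908 = INR 1,627,677.70
INR 1,627,677.70 × 0.12154 = NOK 197,827.95

NOK 197,827.95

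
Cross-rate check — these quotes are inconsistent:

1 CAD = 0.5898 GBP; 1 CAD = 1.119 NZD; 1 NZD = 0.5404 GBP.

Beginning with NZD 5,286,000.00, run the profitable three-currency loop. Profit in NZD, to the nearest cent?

Profitable loop is NZD → GBP → CAD → NZD:
NZD 5,286,000.00 × 0.5404 = GBP 2,856,554.40
GBP 2,856,554.40 ÷ 0.5898 = CAD 4,843,259.41
CAD 4,843,259.41 × 1.119 = NZD 5,419,607.28
Profit = NZD 5,419,607.28 − NZD 5,286,000.00

Profit: NZD 133,607.28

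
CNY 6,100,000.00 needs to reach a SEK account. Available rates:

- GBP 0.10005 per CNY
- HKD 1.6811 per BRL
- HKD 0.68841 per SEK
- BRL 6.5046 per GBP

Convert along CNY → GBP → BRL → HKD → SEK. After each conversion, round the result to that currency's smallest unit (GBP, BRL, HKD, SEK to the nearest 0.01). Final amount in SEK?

SEK 9,694,242.97

CNY 6,100,000.00 × 0.10005 = GBP 610,305.00
GBP 610,305.00 × 6.5046 = BRL 3,969,789.90
BRL 3,969,789.90 × 1.6811 = HKD 6,673,613.80
HKD 6,673,613.80 ÷ 0.68841 = SEK 9,694,242.97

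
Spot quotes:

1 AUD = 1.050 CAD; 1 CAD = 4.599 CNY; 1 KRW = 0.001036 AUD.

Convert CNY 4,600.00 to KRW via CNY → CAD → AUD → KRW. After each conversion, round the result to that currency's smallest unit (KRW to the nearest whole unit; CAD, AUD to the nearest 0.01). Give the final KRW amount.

KRW 919,488

CNY 4,600.00 ÷ 4.599 = CAD 1,000.22
CAD 1,000.22 ÷ 1.050 = AUD 952.59
AUD 952.59 ÷ 0.001036 = KRW 919,488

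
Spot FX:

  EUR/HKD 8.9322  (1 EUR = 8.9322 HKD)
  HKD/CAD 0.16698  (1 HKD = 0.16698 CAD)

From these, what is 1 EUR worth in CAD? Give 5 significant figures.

1 EUR × 8.9322 = 8.9322 HKD
8.9322 HKD × 0.16698 = 1.4915 CAD

EUR/CAD = 1.4915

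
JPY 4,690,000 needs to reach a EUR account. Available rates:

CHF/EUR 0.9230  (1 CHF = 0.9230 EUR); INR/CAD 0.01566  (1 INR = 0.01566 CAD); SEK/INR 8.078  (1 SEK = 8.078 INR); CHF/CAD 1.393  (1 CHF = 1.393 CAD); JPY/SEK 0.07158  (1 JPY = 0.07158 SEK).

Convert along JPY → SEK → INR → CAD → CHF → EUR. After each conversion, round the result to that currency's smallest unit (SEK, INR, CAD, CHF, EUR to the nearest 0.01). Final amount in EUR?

JPY 4,690,000 × 0.07158 = SEK 335,710.20
SEK 335,710.20 × 8.078 = INR 2,711,867.00
INR 2,711,867.00 × 0.01566 = CAD 42,467.84
CAD 42,467.84 ÷ 1.393 = CHF 30,486.60
CHF 30,486.60 × 0.9230 = EUR 28,139.13

EUR 28,139.13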